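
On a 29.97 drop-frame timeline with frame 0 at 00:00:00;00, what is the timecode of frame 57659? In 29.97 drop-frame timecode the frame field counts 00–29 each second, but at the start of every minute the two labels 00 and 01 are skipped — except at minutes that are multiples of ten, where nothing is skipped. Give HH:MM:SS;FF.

00:32:03;27

Ten DF minutes hold 17982 frames, so frame 57659 lies in block 3 (frames 53946–71927) with 3713 frames into that block.
The block's first minute is 1800 frames and the rest 1798 each; 3713 frames reaches minute 2, so 3 × 18 + 2 × 2 = 58 labels have been skipped so far.
Adding those back, label number 57659 + 58 = 57717 at 30 labels/s is 1923 s + 27 f = 0 h 32 min 3 s frame 27, i.e. 00:32:03;27.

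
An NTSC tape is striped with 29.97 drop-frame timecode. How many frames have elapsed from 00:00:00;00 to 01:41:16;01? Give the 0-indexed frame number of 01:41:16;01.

182099

As if non-drop at 30 labels/s: (1 × 3600 + 41 × 60 + 16) × 30 + 1 = 182281.
Minute boundaries passed: 101; those not divisible by 10: 101 − 10 = 91; dropped labels = 2 × 91 = 182.
Actual frame index = 182281 − 182 = 182099.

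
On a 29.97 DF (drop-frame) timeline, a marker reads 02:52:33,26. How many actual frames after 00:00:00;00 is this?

310306

As if non-drop at 30 labels/s: (2 × 3600 + 52 × 60 + 33) × 30 + 26 = 310616.
Minute boundaries passed: 172; those not divisible by 10: 172 − 17 = 155; dropped labels = 2 × 155 = 310.
Actual frame index = 310616 − 310 = 310306.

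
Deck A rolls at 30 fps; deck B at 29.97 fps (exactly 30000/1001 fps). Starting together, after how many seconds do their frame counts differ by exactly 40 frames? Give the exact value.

4004/3 seconds

The gap grows by |30000/1001 − 30| = 30/1001 frames per second.
Time for a 40-frame gap: 40 ÷ (30/1001) = 4004/3 s.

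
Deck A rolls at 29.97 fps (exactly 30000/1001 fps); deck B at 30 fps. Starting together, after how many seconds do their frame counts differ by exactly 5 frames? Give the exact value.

1001/6 seconds

The gap grows by |30 − 30000/1001| = 30/1001 frames per second.
Time for a 5-frame gap: 5 ÷ (30/1001) = 1001/6 s.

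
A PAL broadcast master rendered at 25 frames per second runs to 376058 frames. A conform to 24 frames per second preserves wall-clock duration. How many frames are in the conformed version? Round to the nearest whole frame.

361016 frames

Frames at target rate = 376058 × (24) / (25) = 9025392/25 ≈ 361015.680.
Nearest whole frame: 361016.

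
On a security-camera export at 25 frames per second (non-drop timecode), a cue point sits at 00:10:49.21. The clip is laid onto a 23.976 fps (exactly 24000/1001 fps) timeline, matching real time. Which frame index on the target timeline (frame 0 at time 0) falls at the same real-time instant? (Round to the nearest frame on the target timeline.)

Source frame index: (0×3600 + 10×60 + 49) × 25 + 21 = 16246.
Real time: 16246 / (25) = 16246/25 s.
Target frame: (16246/25) × (24000/1001) = 15596160/1001 ≈ 15580.579 → 15581.

frame 15581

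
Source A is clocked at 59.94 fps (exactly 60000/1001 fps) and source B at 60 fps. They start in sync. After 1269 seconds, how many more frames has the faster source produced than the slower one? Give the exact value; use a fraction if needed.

76140/1001 frames

A emits 60000/1001 × 1269 = 76140000/1001 frames; B emits 60 × 1269 = 76140.
Difference = 76140/1001 frames (≈ 76.0639); B is ahead of A.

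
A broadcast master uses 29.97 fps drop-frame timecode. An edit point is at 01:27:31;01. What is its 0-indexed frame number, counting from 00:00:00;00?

157373

As if non-drop at 30 labels/s: (1 × 3600 + 27 × 60 + 31) × 30 + 1 = 157531.
Minute boundaries passed: 87; those not divisible by 10: 87 − 8 = 79; dropped labels = 2 × 79 = 158.
Actual frame index = 157531 − 158 = 157373.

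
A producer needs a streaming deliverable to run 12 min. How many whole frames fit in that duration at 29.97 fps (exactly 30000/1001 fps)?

12 min = 720 s.
Frames = 720 × 30000/1001 = 21600000/1001 ≈ 21578.4216.
Complete frames: 21578.

21578 frames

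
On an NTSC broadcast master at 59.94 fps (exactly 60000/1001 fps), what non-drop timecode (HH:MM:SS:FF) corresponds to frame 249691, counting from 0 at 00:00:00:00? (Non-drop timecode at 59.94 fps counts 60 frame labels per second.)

01:09:21:31

249691 ÷ 60 = 4161 full seconds, remainder 31 frames.
4161 s = 1 h 9 min 21 s.
Timecode: 01:09:21:31.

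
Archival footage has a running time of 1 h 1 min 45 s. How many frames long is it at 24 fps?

1 h 1 min 45 s = 3705 s.
Frames = 3705 × 24 = 88920.

88920 frames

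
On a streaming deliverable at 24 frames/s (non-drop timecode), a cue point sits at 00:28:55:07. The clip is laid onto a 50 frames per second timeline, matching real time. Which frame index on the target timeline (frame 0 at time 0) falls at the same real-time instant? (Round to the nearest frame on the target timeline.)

frame 86765

Source frame index: (0×3600 + 28×60 + 55) × 24 + 7 = 41647.
Real time: 41647 / (24) = 41647/24 s.
Target frame: (41647/24) × (50) = 1041175/12 ≈ 86764.583 → 86765.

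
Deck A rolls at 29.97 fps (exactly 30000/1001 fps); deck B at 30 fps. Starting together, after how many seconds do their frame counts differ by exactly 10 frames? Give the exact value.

The gap grows by |30 − 30000/1001| = 30/1001 frames per second.
Time for a 10-frame gap: 10 ÷ (30/1001) = 1001/3 s.

1001/3 seconds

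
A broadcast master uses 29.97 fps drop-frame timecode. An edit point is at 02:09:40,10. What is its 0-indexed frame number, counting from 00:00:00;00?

As if non-drop at 30 labels/s: (2 × 3600 + 9 × 60 + 40) × 30 + 10 = 233410.
Minute boundaries passed: 129; those not divisible by 10: 129 − 12 = 117; dropped labels = 2 × 117 = 234.
Actual frame index = 233410 − 234 = 233176.

233176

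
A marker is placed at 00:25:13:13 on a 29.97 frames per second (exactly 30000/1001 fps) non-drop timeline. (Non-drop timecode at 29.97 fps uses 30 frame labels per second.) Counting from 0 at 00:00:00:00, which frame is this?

Total seconds to the label: (0 × 3600 + 25 × 60 + 13) = 1513.
Frame index = 1513 × 30 + 13 = 45403.

frame 45403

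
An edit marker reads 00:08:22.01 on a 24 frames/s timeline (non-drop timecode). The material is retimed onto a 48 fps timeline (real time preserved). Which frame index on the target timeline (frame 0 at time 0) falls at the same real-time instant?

Source frame index: (0×3600 + 8×60 + 22) × 24 + 1 = 12049.
Real time: 12049 / (24) = 12049/24 s.
Target frame: (12049/24) × (48) = 24098.

frame 24098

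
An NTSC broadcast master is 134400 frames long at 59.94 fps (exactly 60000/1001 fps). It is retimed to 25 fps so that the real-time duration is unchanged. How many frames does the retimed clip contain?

Target frames = source frames × (target rate / source rate) = 134400 × (25)/(60000/1001) = 134400 × 1001/2400 = 56056.

56056 frames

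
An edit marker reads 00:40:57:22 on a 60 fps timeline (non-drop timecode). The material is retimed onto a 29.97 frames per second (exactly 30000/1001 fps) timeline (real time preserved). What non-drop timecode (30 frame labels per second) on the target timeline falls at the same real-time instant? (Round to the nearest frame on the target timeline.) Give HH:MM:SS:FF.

00:40:54:27

Source frame index: (0×3600 + 40×60 + 57) × 60 + 22 = 147442.
Real time: 147442 / (60) = 73721/30 s.
Target frame: (73721/30) × (30000/1001) = 73721000/1001 ≈ 73647.353 → 73647.
At 30 labels/s: frame 73647 → 00:40:54:27.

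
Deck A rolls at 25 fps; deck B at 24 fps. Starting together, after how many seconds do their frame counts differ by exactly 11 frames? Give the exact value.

11 seconds

The gap grows by |24 − 25| = 1 frame per second.
Time for a 11-frame gap: 11 ÷ (1) = 11 s.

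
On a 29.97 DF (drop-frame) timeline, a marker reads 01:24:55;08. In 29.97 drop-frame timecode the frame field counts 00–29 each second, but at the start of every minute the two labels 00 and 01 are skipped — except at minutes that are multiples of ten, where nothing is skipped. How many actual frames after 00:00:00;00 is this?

As if non-drop at 30 labels/s: (1 × 3600 + 24 × 60 + 55) × 30 + 8 = 152858.
Minute boundaries passed: 84; those not divisible by 10: 84 − 8 = 76; dropped labels = 2 × 76 = 152.
Actual frame index = 152858 − 152 = 152706.

152706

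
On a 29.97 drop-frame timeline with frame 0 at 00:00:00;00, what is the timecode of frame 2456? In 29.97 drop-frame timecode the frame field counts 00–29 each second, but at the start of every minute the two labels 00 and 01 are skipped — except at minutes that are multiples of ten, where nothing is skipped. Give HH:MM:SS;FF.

Ten DF minutes hold 17982 frames, so frame 2456 lies in block 0 (frames 0–17981) with 2456 frames into that block.
The block's first minute is 1800 frames and the rest 1798 each; 2456 frames reaches minute 1, so 0 × 18 + 1 × 2 = 2 labels have been skipped so far.
Adding those back, label number 2456 + 2 = 2458 at 30 labels/s is 81 s + 28 f = 0 h 1 min 21 s frame 28, i.e. 00:01:21;28.

00:01:21;28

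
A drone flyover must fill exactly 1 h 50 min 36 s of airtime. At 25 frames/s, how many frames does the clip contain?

165900 frames

1 h 50 min 36 s = 6636 s.
Frames = 6636 × 25 = 165900.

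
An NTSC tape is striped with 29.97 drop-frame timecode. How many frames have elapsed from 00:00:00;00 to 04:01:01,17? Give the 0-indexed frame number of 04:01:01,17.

As if non-drop at 30 labels/s: (4 × 3600 + 1 × 60 + 1) × 30 + 17 = 433847.
Minute boundaries passed: 241; those not divisible by 10: 241 − 24 = 217; dropped labels = 2 × 217 = 434.
Actual frame index = 433847 − 434 = 433413.

433413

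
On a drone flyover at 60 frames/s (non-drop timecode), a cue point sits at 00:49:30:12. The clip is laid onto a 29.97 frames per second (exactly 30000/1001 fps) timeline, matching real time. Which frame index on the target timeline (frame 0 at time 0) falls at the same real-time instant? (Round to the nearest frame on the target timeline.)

frame 89017

Source frame index: (0×3600 + 49×60 + 30) × 60 + 12 = 178212.
Real time: 178212 / (60) = 14851/5 s.
Target frame: (14851/5) × (30000/1001) = 89106000/1001 ≈ 89016.983 → 89017.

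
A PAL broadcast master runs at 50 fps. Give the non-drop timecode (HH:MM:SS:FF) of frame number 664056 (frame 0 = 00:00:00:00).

03:41:21:06

664056 ÷ 50 = 13281 full seconds, remainder 6 frames.
13281 s = 3 h 41 min 21 s.
Timecode: 03:41:21:06.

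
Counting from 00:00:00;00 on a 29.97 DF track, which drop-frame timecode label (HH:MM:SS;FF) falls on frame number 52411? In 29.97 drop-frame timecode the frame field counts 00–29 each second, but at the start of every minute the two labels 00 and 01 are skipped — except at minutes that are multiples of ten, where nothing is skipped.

Each 10-minute DF block holds 10 × 60 × 30 − 9 × 2 = 17982 frames. 52411 ÷ 17982 → 2 full blocks, remainder 16447.
Within the partial block the first minute is 1800 frames and each further minute 1798, so 9 further minute boundaries passed. Total skipped labels = 18 × 2 + 2 × 9 = 54.
Non-drop label index = 52411 + 54 = 52465; at 30 labels/s that is 00:29:08:25, i.e. DF 00:29:08;25.

00:29:08;25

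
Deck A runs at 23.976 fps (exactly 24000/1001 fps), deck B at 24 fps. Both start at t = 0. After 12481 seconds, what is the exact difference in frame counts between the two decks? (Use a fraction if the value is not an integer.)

42792/143 frames

A emits 24000/1001 × 12481 = 42792000/143 frames; B emits 24 × 12481 = 299544.
Difference = 42792/143 frames (≈ 299.2448); B is ahead of A.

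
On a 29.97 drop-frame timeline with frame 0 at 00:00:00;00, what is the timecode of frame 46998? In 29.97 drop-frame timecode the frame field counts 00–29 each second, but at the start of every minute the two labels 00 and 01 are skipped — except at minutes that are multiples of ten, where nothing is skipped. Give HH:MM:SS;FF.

00:26:08;06

Each 10-minute DF block holds 10 × 60 × 30 − 9 × 2 = 17982 frames. 46998 ÷ 17982 → 2 full blocks, remainder 11034.
Within the partial block the first minute is 1800 frames and each further minute 1798, so 6 further minute boundaries passed. Total skipped labels = 18 × 2 + 2 × 6 = 48.
Non-drop label index = 46998 + 48 = 47046; at 30 labels/s that is 00:26:08:06, i.e. DF 00:26:08;06.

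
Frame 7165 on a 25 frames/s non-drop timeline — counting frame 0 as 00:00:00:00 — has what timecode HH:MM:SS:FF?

00:04:46:15

7165 ÷ 25 = 286 full seconds, remainder 15 frames.
286 s = 0 h 4 min 46 s.
Timecode: 00:04:46:15.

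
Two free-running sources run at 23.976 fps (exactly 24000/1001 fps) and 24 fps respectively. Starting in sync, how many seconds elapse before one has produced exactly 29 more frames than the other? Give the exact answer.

The gap grows by |24 − 24000/1001| = 24/1001 frames per second.
Time for a 29-frame gap: 29 ÷ (24/1001) = 29029/24 s.

29029/24 seconds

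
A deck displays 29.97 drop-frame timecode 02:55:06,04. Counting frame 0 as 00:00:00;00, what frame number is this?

314868

Complete 10-minute blocks: 17, each 17982 frames → 305694.
Remaining 5 whole minutes in the current block: 1800 + 4 × 1798 = 8992 frames.
Within the current minute: 6 × 30 + 4 − 2 = 182 (labels ;00/;01 skipped at this minute). Total = 305694 + 8992 + 182 = 314868.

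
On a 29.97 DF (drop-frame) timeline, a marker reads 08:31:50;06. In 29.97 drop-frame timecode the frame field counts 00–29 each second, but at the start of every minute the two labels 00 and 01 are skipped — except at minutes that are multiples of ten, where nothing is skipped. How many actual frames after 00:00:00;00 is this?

Complete 10-minute blocks: 51, each 17982 frames → 917082.
Remaining 1 whole minute in the current block: 1800 + 0 × 1798 = 1800 frames.
Within the current minute: 50 × 30 + 6 − 2 = 1504 (labels ;00/;01 skipped at this minute). Total = 917082 + 1800 + 1504 = 920386.

920386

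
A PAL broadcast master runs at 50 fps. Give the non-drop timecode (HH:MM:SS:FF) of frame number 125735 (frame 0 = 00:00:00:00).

00:41:54:35

125735 ÷ 50 = 2514 full seconds, remainder 35 frames.
2514 s = 0 h 41 min 54 s.
Timecode: 00:41:54:35.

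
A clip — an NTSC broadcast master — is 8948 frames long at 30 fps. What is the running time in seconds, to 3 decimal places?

298.267 seconds

Running time = 8948 × 1/30 = 4474/15 s ≈ 298.267 s.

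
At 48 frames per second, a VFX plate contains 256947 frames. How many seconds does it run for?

Running time = 256947 / (48) = 5353.0625 s.

5353.0625 seconds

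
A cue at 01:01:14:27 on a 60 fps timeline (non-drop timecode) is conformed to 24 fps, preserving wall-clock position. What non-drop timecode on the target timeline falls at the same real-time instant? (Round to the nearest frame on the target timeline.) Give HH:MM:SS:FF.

Source frame index: (1×3600 + 1×60 + 14) × 60 + 27 = 220467.
Real time: 220467 / (60) = 73489/20 s.
Target frame: (73489/20) × (24) = 440934/5 ≈ 88186.800 → 88187.
At 24 labels/s: frame 88187 → 01:01:14:11.

01:01:14:11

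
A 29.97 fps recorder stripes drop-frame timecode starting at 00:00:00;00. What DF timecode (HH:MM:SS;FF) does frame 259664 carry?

02:24:24;04

Each 10-minute DF block holds 10 × 60 × 30 − 9 × 2 = 17982 frames. 259664 ÷ 17982 → 14 full blocks, remainder 7916.
Within the partial block the first minute is 1800 frames and each further minute 1798, so 4 further minute boundaries passed. Total skipped labels = 18 × 14 + 2 × 4 = 260.
Non-drop label index = 259664 + 260 = 259924; at 30 labels/s that is 02:24:24:04, i.e. DF 02:24:24;04.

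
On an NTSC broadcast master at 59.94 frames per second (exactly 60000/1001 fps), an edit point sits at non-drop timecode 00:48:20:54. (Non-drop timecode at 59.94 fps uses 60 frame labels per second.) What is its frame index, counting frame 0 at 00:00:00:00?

174054

Total seconds to the label: (0 × 3600 + 48 × 60 + 20) = 2900.
Frame index = 2900 × 60 + 54 = 174054.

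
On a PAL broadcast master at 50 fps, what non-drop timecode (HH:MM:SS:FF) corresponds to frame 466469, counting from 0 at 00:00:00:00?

466469 ÷ 50 = 9329 full seconds, remainder 19 frames.
9329 s = 2 h 35 min 29 s.
Timecode: 02:35:29:19.

02:35:29:19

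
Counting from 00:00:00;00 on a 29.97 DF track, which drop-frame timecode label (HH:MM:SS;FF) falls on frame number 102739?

Each 10-minute DF block holds 10 × 60 × 30 − 9 × 2 = 17982 frames. 102739 ÷ 17982 → 5 full blocks, remainder 12829.
Within the partial block the first minute is 1800 frames and each further minute 1798, so 7 further minute boundaries passed. Total skipped labels = 18 × 5 + 2 × 7 = 104.
Non-drop label index = 102739 + 104 = 102843; at 30 labels/s that is 00:57:08:03, i.e. DF 00:57:08;03.

00:57:08;03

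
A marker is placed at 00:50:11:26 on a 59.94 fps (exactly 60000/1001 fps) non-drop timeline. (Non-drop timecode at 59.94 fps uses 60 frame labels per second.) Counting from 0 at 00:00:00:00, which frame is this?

Total seconds to the label: (0 × 3600 + 50 × 60 + 11) = 3011.
Frame index = 3011 × 60 + 26 = 180686.

180686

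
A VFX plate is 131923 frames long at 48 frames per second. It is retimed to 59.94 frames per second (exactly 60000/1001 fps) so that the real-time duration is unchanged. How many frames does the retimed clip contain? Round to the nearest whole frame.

164739 frames

Frames at target rate = 131923 × (60000/1001) / (48) = 14991250/91 ≈ 164739.011.
Nearest whole frame: 164739.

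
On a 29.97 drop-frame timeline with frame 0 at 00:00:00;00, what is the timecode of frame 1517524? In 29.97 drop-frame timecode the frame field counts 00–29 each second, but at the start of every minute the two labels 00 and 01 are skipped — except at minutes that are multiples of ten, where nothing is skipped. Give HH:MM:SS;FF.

14:03:54;22

Ten DF minutes hold 17982 frames, so frame 1517524 lies in block 84 (frames 1510488–1528469) with 7036 frames into that block.
The block's first minute is 1800 frames and the rest 1798 each; 7036 frames reaches minute 3, so 84 × 18 + 3 × 2 = 1518 labels have been skipped so far.
Adding those back, label number 1517524 + 1518 = 1519042 at 30 labels/s is 50634 s + 22 f = 14 h 3 min 54 s frame 22, i.e. 14:03:54;22.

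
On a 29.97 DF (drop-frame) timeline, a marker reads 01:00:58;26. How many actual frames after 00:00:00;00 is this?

109658

As if non-drop at 30 labels/s: (1 × 3600 + 0 × 60 + 58) × 30 + 26 = 109766.
Minute boundaries passed: 60; those not divisible by 10: 60 − 6 = 54; dropped labels = 2 × 54 = 108.
Actual frame index = 109766 − 108 = 109658.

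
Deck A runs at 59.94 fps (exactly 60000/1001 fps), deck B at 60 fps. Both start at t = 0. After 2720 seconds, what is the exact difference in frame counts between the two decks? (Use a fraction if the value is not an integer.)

163200/1001 frames

A emits 60000/1001 × 2720 = 163200000/1001 frames; B emits 60 × 2720 = 163200.
Difference = 163200/1001 frames (≈ 163.0370); B is ahead of A.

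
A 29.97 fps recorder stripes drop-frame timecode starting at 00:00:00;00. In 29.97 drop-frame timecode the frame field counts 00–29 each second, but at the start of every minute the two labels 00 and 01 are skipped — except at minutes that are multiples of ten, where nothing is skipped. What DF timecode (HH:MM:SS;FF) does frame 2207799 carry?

Ten DF minutes hold 17982 frames, so frame 2207799 lies in block 122 (frames 2193804–2211785) with 13995 frames into that block.
The block's first minute is 1800 frames and the rest 1798 each; 13995 frames reaches minute 7, so 122 × 18 + 7 × 2 = 2210 labels have been skipped so far.
Adding those back, label number 2207799 + 2210 = 2210009 at 30 labels/s is 73666 s + 29 f = 20 h 27 min 46 s frame 29, i.e. 20:27:46;29.

20:27:46;29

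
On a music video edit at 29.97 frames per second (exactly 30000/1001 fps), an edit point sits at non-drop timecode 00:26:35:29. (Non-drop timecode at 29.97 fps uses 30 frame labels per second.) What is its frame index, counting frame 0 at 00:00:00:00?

Total seconds to the label: (0 × 3600 + 26 × 60 + 35) = 1595.
Frame index = 1595 × 30 + 29 = 47879.

frame 47879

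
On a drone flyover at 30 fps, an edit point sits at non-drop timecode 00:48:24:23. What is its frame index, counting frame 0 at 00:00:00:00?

Total seconds to the label: (0 × 3600 + 48 × 60 + 24) = 2904.
Frame index = 2904 × 30 + 23 = 87143.

frame 87143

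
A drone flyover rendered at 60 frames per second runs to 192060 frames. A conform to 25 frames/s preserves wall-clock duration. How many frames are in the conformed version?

80025 frames

Target frames = source frames × (target rate / source rate) = 192060 × (25)/(60) = 192060 × 5/12 = 80025.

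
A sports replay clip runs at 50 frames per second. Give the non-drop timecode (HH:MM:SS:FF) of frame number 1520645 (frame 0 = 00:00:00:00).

1520645 ÷ 50 = 30412 full seconds, remainder 45 frames.
30412 s = 8 h 26 min 52 s.
Timecode: 08:26:52:45.

08:26:52:45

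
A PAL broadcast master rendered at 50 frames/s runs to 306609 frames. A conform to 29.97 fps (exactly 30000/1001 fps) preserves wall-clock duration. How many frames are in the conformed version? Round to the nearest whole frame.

183782 frames

Frames at target rate = 306609 × (30000/1001) / (50) = 183965400/1001 ≈ 183781.618.
Nearest whole frame: 183782.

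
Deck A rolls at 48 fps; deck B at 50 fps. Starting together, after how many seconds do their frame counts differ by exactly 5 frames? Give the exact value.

2.5 seconds

The gap grows by |50 − 48| = 2 frames per second.
Time for a 5-frame gap: 5 ÷ (2) = 2.5 s.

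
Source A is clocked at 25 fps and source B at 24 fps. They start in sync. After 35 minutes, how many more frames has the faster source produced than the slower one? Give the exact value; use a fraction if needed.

35 min = 2100 s.
A emits 25 × 2100 = 52500 frames; B emits 24 × 2100 = 50400.
Difference = 2100 frames; B is behind A.

2100 frames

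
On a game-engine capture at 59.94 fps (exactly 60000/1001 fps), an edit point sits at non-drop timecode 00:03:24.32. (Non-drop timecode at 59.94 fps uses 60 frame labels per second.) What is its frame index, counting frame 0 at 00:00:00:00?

Total seconds to the label: (0 × 3600 + 3 × 60 + 24) = 204.
Frame index = 204 × 60 + 32 = 12272.

frame 12272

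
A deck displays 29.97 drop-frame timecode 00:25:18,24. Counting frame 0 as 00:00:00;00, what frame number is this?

45518

As if non-drop at 30 labels/s: (0 × 3600 + 25 × 60 + 18) × 30 + 24 = 45564.
Minute boundaries passed: 25; those not divisible by 10: 25 − 2 = 23; dropped labels = 2 × 23 = 46.
Actual frame index = 45564 − 46 = 45518.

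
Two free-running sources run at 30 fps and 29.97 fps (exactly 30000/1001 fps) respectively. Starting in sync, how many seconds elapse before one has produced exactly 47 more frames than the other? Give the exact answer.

The gap grows by |30000/1001 − 30| = 30/1001 frames per second.
Time for a 47-frame gap: 47 ÷ (30/1001) = 47047/30 s.

47047/30 seconds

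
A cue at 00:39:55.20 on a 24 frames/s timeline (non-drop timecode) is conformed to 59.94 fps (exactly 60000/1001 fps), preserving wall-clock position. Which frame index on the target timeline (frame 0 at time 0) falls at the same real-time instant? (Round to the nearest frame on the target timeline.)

Source frame index: (0×3600 + 39×60 + 55) × 24 + 20 = 57500.
Real time: 57500 / (24) = 14375/6 s.
Target frame: (14375/6) × (60000/1001) = 143750000/1001 ≈ 143606.394 → 143606.

frame 143606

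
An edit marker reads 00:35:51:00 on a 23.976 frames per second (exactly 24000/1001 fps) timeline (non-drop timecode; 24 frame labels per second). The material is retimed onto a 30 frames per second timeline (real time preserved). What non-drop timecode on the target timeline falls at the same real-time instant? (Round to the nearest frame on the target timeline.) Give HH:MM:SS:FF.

00:35:53:05

Source frame index: (0×3600 + 35×60 + 51) × 24 + 0 = 51624.
Real time: 51624 / (24000/1001) = 2153151/1000 s.
Target frame: (2153151/1000) × (30) = 6459453/100 ≈ 64594.530 → 64595.
At 30 labels/s: frame 64595 → 00:35:53:05.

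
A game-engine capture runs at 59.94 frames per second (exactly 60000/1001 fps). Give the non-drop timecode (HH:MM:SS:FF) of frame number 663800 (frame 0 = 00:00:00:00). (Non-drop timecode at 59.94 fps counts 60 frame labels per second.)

663800 ÷ 60 = 11063 full seconds, remainder 20 frames.
11063 s = 3 h 4 min 23 s.
Timecode: 03:04:23:20.

03:04:23:20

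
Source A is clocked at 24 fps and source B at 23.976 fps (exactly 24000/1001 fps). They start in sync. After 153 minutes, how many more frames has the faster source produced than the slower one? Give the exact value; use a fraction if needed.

220320/1001 frames

153 min = 9180 s.
A emits 24 × 9180 = 220320 frames; B emits 24000/1001 × 9180 = 220320000/1001.
Difference = 220320/1001 frames (≈ 220.0999); B is behind A.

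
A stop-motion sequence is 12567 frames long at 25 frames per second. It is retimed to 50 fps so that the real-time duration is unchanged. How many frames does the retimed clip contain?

Target frames = source frames × (target rate / source rate) = 12567 × (50)/(25) = 12567 × 2 = 25134.

25134 frames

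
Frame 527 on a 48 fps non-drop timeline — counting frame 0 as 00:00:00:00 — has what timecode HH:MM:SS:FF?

00:00:10:47

527 ÷ 48 = 10 full seconds, remainder 47 frames.
10 s = 0 h 0 min 10 s.
Timecode: 00:00:10:47.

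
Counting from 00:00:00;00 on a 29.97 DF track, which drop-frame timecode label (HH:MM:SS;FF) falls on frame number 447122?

Ten DF minutes hold 17982 frames, so frame 447122 lies in block 24 (frames 431568–449549) with 15554 frames into that block.
The block's first minute is 1800 frames and the rest 1798 each; 15554 frames reaches minute 8, so 24 × 18 + 8 × 2 = 448 labels have been skipped so far.
Adding those back, label number 447122 + 448 = 447570 at 30 labels/s is 14919 s + 0 f = 4 h 8 min 39 s frame 0, i.e. 04:08:39;00.

04:08:39;00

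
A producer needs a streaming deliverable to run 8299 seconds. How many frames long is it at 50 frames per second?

414950 frames

Frames = 8299 × 50 = 414950.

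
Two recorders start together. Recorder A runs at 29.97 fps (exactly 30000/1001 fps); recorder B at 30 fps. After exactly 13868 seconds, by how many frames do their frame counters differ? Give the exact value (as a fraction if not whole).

A emits 30000/1001 × 13868 = 416040000/1001 frames; B emits 30 × 13868 = 416040.
Difference = 416040/1001 frames (≈ 415.6244); B is ahead of A.

416040/1001 frames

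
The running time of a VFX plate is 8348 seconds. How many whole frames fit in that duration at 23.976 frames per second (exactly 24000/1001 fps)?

200151 frames

Frames = 8348 × 24000/1001 = 200352000/1001 ≈ 200151.8482.
Complete frames: 200151.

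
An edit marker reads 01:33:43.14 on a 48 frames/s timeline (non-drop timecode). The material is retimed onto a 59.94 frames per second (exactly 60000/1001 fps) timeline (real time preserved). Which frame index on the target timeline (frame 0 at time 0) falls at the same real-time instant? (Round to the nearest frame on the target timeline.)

Source frame index: (1×3600 + 33×60 + 43) × 48 + 14 = 269918.
Real time: 269918 / (48) = 134959/24 s.
Target frame: (134959/24) × (60000/1001) = 30672500/91 ≈ 337060.440 → 337060.

frame 337060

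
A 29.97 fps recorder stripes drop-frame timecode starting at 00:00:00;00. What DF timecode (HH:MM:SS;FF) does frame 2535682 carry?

23:30:07;10

Each 10-minute DF block holds 10 × 60 × 30 − 9 × 2 = 17982 frames. 2535682 ÷ 17982 → 141 full blocks, remainder 220.
Within the partial block the first minute is 1800 frames and each further minute 1798, so 0 further minute boundaries passed. Total skipped labels = 18 × 141 + 2 × 0 = 2538.
Non-drop label index = 2535682 + 2538 = 2538220; at 30 labels/s that is 23:30:07:10, i.e. DF 23:30:07;10.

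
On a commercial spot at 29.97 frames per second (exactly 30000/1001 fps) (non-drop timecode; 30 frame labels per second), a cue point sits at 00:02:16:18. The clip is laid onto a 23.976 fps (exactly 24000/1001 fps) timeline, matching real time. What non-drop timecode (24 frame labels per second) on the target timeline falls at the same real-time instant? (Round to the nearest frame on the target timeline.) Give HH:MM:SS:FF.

Source frame index: (0×3600 + 2×60 + 16) × 30 + 18 = 4098.
Real time: 4098 / (30000/1001) = 683683/5000 s.
Target frame: (683683/5000) × (24000/1001) = 16392/5 ≈ 3278.400 → 3278.
At 24 labels/s: frame 3278 → 00:02:16:14.

00:02:16:14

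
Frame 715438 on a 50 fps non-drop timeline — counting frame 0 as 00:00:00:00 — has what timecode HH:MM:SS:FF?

03:58:28:38

715438 ÷ 50 = 14308 full seconds, remainder 38 frames.
14308 s = 3 h 58 min 28 s.
Timecode: 03:58:28:38.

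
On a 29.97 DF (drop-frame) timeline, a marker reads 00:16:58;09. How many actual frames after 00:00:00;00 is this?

30519

Complete 10-minute blocks: 1, each 17982 frames → 17982.
Remaining 6 whole minutes in the current block: 1800 + 5 × 1798 = 10790 frames.
Within the current minute: 58 × 30 + 9 − 2 = 1747 (labels ;00/;01 skipped at this minute). Total = 17982 + 10790 + 1747 = 30519.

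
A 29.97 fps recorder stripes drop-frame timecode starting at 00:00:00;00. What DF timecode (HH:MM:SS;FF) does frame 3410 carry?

Ten DF minutes hold 17982 frames, so frame 3410 lies in block 0 (frames 0–17981) with 3410 frames into that block.
The block's first minute is 1800 frames and the rest 1798 each; 3410 frames reaches minute 1, so 0 × 18 + 1 × 2 = 2 labels have been skipped so far.
Adding those back, label number 3410 + 2 = 3412 at 30 labels/s is 113 s + 22 f = 0 h 1 min 53 s frame 22, i.e. 00:01:53;22.

00:01:53;22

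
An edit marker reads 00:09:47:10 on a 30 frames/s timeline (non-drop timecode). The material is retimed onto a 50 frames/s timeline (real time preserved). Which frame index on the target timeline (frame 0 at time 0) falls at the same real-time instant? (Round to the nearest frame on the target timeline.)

frame 29367

Source frame index: (0×3600 + 9×60 + 47) × 30 + 10 = 17620.
Real time: 17620 / (30) = 1762/3 s.
Target frame: (1762/3) × (50) = 88100/3 ≈ 29366.667 → 29367.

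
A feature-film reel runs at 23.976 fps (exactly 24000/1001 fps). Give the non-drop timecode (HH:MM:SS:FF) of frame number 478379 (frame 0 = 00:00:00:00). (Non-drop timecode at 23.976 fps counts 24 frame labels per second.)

478379 ÷ 24 = 19932 full seconds, remainder 11 frames.
19932 s = 5 h 32 min 12 s.
Timecode: 05:32:12:11.

05:32:12:11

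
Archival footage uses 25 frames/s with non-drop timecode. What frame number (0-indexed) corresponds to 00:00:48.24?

Total seconds to the label: (0 × 3600 + 0 × 60 + 48) = 48.
Frame index = 48 × 25 + 24 = 1224.

frame 1224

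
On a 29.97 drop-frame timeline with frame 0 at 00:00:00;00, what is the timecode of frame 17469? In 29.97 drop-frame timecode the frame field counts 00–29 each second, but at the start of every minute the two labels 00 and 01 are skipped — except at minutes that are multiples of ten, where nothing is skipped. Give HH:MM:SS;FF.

00:09:42;27

Each 10-minute DF block holds 10 × 60 × 30 − 9 × 2 = 17982 frames. 17469 ÷ 17982 → 0 full blocks, remainder 17469.
Within the partial block the first minute is 1800 frames and each further minute 1798, so 9 further minute boundaries passed. Total skipped labels = 18 × 0 + 2 × 9 = 18.
Non-drop label index = 17469 + 18 = 17487; at 30 labels/s that is 00:09:42:27, i.e. DF 00:09:42;27.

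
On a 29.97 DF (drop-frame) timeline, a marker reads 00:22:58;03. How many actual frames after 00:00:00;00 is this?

Complete 10-minute blocks: 2, each 17982 frames → 35964.
Remaining 2 whole minutes in the current block: 1800 + 1 × 1798 = 3598 frames.
Within the current minute: 58 × 30 + 3 − 2 = 1741 (labels ;00/;01 skipped at this minute). Total = 35964 + 3598 + 1741 = 41303.

41303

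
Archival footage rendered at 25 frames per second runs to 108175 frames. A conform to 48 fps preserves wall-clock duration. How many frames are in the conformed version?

Target frames = source frames × (target rate / source rate) = 108175 × (48)/(25) = 108175 × 48/25 = 207696.

207696 frames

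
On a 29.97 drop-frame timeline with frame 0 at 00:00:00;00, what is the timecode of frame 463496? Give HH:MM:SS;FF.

Ten DF minutes hold 17982 frames, so frame 463496 lies in block 25 (frames 449550–467531) with 13946 frames into that block.
The block's first minute is 1800 frames and the rest 1798 each; 13946 frames reaches minute 7, so 25 × 18 + 7 × 2 = 464 labels have been skipped so far.
Adding those back, label number 463496 + 464 = 463960 at 30 labels/s is 15465 s + 10 f = 4 h 17 min 45 s frame 10, i.e. 04:17:45;10.

04:17:45;10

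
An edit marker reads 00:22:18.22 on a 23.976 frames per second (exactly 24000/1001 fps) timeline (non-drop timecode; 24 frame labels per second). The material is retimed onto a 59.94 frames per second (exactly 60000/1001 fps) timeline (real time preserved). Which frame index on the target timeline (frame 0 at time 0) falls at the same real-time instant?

Source frame index: (0×3600 + 22×60 + 18) × 24 + 22 = 32134.
Real time: 32134 / (24000/1001) = 16083067/12000 s.
Target frame: (16083067/12000) × (60000/1001) = 80335.

frame 80335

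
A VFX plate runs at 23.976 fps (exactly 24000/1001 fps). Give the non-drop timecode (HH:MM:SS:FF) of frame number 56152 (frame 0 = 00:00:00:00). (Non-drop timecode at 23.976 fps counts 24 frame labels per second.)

56152 ÷ 24 = 2339 full seconds, remainder 16 frames.
2339 s = 0 h 38 min 59 s.
Timecode: 00:38:59:16.

00:38:59:16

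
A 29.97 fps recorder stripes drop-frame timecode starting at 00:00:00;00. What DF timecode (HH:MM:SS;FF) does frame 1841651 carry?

Ten DF minutes hold 17982 frames, so frame 1841651 lies in block 102 (frames 1834164–1852145) with 7487 frames into that block.
The block's first minute is 1800 frames and the rest 1798 each; 7487 frames reaches minute 4, so 102 × 18 + 4 × 2 = 1844 labels have been skipped so far.
Adding those back, label number 1841651 + 1844 = 1843495 at 30 labels/s is 61449 s + 25 f = 17 h 4 min 9 s frame 25, i.e. 17:04:09;25.

17:04:09;25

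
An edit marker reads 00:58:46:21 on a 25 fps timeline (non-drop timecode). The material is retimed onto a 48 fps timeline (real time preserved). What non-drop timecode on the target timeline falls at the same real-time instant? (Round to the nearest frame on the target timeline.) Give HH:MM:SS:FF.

00:58:46:40

Source frame index: (0×3600 + 58×60 + 46) × 25 + 21 = 88171.
Real time: 88171 / (25) = 88171/25 s.
Target frame: (88171/25) × (48) = 4232208/25 ≈ 169288.320 → 169288.
At 48 labels/s: frame 169288 → 00:58:46:40.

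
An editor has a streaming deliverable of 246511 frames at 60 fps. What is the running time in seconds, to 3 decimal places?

4108.517 seconds

Running time = 246511 × 1/60 = 246511/60 s ≈ 4108.517 s.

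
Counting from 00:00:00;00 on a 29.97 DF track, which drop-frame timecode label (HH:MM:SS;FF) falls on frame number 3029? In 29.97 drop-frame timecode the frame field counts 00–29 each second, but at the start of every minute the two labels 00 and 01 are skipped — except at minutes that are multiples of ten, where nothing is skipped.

Ten DF minutes hold 17982 frames, so frame 3029 lies in block 0 (frames 0–17981) with 3029 frames into that block.
The block's first minute is 1800 frames and the rest 1798 each; 3029 frames reaches minute 1, so 0 × 18 + 1 × 2 = 2 labels have been skipped so far.
Adding those back, label number 3029 + 2 = 3031 at 30 labels/s is 101 s + 1 f = 0 h 1 min 41 s frame 1, i.e. 00:01:41;01.

00:01:41;01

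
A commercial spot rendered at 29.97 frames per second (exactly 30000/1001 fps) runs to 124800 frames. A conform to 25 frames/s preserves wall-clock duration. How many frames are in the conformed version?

Target frames = source frames × (target rate / source rate) = 124800 × (25)/(30000/1001) = 124800 × 1001/1200 = 104104.

104104 frames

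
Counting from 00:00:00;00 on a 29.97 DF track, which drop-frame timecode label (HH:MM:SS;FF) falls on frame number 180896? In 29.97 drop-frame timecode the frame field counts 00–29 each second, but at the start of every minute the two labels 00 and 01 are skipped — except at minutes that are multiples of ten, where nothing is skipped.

01:40:35;26

Ten DF minutes hold 17982 frames, so frame 180896 lies in block 10 (frames 179820–197801) with 1076 frames into that block.
The block's first minute is 1800 frames and the rest 1798 each; 1076 frames reaches minute 0, so 10 × 18 + 0 × 2 = 180 labels have been skipped so far.
Adding those back, label number 180896 + 180 = 181076 at 30 labels/s is 6035 s + 26 f = 1 h 40 min 35 s frame 26, i.e. 01:40:35;26.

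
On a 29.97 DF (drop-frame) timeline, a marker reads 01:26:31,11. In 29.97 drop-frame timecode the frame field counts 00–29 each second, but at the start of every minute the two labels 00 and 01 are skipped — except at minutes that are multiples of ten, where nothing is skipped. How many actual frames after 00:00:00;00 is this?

155585

As if non-drop at 30 labels/s: (1 × 3600 + 26 × 60 + 31) × 30 + 11 = 155741.
Minute boundaries passed: 86; those not divisible by 10: 86 − 8 = 78; dropped labels = 2 × 78 = 156.
Actual frame index = 155741 − 156 = 155585.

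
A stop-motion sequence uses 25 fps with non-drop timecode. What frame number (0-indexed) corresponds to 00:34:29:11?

51736

Total seconds to the label: (0 × 3600 + 34 × 60 + 29) = 2069.
Frame index = 2069 × 25 + 11 = 51736.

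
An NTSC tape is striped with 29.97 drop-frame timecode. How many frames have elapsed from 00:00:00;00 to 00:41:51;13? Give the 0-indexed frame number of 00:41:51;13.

As if non-drop at 30 labels/s: (0 × 3600 + 41 × 60 + 51) × 30 + 13 = 75343.
Minute boundaries passed: 41; those not divisible by 10: 41 − 4 = 37; dropped labels = 2 × 37 = 74.
Actual frame index = 75343 − 74 = 75269.

75269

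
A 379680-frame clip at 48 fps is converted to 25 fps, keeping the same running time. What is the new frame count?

197750 frames

Target frames = source frames × (target rate / source rate) = 379680 × (25)/(48) = 379680 × 25/48 = 197750.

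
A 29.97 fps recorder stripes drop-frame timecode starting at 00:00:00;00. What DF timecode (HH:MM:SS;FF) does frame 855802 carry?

Each 10-minute DF block holds 10 × 60 × 30 − 9 × 2 = 17982 frames. 855802 ÷ 17982 → 47 full blocks, remainder 10648.
Within the partial block the first minute is 1800 frames and each further minute 1798, so 5 further minute boundaries passed. Total skipped labels = 18 × 47 + 2 × 5 = 856.
Non-drop label index = 855802 + 856 = 856658; at 30 labels/s that is 07:55:55:08, i.e. DF 07:55:55;08.

07:55:55;08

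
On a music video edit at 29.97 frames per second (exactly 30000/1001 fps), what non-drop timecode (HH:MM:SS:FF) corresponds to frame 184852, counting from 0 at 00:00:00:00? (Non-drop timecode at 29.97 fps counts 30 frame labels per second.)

184852 ÷ 30 = 6161 full seconds, remainder 22 frames.
6161 s = 1 h 42 min 41 s.
Timecode: 01:42:41:22.

01:42:41:22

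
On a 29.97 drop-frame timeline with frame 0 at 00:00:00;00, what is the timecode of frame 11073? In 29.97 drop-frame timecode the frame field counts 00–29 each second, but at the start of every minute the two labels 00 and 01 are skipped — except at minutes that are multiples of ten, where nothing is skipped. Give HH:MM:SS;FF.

Ten DF minutes hold 17982 frames, so frame 11073 lies in block 0 (frames 0–17981) with 11073 frames into that block.
The block's first minute is 1800 frames and the rest 1798 each; 11073 frames reaches minute 6, so 0 × 18 + 6 × 2 = 12 labels have been skipped so far.
Adding those back, label number 11073 + 12 = 11085 at 30 labels/s is 369 s + 15 f = 0 h 6 min 9 s frame 15, i.e. 00:06:09;15.

00:06:09;15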